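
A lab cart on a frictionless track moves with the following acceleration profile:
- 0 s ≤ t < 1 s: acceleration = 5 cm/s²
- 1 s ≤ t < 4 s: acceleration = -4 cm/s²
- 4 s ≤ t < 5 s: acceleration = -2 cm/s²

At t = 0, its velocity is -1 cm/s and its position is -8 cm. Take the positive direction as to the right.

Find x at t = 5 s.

On each constant-a segment, Δv = aΔt and Δx = v₀Δt + ½aΔt²; chain segment to segment.
0–1 s: v starts -1 cm/s; Δx = -1·1 + ½·5·1² = 1.5 cm; v ends 4 cm/s.
1–4 s: v starts 4 cm/s; Δx = 4·3 + ½·-4·3² = -6 cm; v ends -8 cm/s.
4–5 s: v starts -8 cm/s; Δx = -8·1 + ½·-2·1² = -9 cm; v ends -10 cm/s.
x(5) = -8 + Σ Δx = -21.5 cm.

-21.5 cm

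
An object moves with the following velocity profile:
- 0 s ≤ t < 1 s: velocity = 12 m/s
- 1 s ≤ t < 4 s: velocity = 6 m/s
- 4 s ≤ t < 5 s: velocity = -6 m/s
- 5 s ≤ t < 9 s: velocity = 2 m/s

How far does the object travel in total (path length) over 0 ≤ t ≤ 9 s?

44 m

Distance (not displacement) is the total path length: add the absolute areas under v-t.
0–1 s: |12| × 1 = 12 m
1–4 s: |6| × 3 = 18 m
4–5 s: |-6| × 1 = 6 m
5–9 s: |2| × 4 = 8 m
Total distance = 44 m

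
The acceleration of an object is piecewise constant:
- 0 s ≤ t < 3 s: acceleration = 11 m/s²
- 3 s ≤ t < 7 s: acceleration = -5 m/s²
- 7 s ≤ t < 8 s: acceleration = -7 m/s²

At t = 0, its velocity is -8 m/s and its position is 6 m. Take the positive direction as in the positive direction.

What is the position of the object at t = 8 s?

93 m

On each constant-a segment, Δv = aΔt and Δx = v₀Δt + ½aΔt²; chain segment to segment.
0–3 s: v starts -8 m/s; Δx = -8·3 + ½·11·3² = 25.5 m; v ends 25 m/s.
3–7 s: v starts 25 m/s; Δx = 25·4 + ½·-5·4² = 60 m; v ends 5 m/s.
7–8 s: v starts 5 m/s; Δx = 5·1 + ½·-7·1² = 1.5 m; v ends -2 m/s.
x(8) = 6 + Σ Δx = 93 m.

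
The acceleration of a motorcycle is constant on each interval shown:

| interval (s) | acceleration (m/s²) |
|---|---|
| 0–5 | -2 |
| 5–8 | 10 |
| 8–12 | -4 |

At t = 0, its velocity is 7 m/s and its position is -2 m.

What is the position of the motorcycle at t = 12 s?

On each constant-a segment, Δv = aΔt and Δx = v₀Δt + ½aΔt²; chain segment to segment.
0–5 s: v starts 7 m/s; Δx = 7·5 + ½·-2·5² = 10 m; v ends -3 m/s.
5–8 s: v starts -3 m/s; Δx = -3·3 + ½·10·3² = 36 m; v ends 27 m/s.
8–12 s: v starts 27 m/s; Δx = 27·4 + ½·-4·4² = 76 m; v ends 11 m/s.
x(12) = -2 + Σ Δx = 120 m.

120 m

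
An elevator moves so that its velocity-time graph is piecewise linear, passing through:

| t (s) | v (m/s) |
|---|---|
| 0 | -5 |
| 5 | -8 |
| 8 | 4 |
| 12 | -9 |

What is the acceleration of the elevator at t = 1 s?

-0.6 m/s²

Acceleration is the slope of the v-t graph on 0–5 s: (-8 − -5)/(5 − 0) = -0.6 m/s².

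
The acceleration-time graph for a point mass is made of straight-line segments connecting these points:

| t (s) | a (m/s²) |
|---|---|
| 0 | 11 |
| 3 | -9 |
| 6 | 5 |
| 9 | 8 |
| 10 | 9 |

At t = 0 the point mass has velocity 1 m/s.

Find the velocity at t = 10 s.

26 m/s

Δv equals the area under the a-t graph; then v = v₀ + Δv.
0–3 s: ½(11 + -9)(3) = 3 m/s
3–6 s: ½(-9 + 5)(3) = -6 m/s
6–9 s: ½(5 + 8)(3) = 19.5 m/s
9–10 s: ½(8 + 9)(1) = 8.5 m/s
Δv = 25 m/s, so v(10) = 1 + (25) = 26 m/s.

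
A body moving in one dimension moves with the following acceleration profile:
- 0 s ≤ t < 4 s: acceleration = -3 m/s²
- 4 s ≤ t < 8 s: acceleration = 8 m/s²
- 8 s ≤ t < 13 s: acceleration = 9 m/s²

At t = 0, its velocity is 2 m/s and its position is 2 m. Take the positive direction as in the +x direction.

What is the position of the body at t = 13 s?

232.5 m

On each constant-a segment, Δv = aΔt and Δx = v₀Δt + ½aΔt²; chain segment to segment.
0–4 s: v starts 2 m/s; Δx = 2·4 + ½·-3·4² = -16 m; v ends -10 m/s.
4–8 s: v starts -10 m/s; Δx = -10·4 + ½·8·4² = 24 m; v ends 22 m/s.
8–13 s: v starts 22 m/s; Δx = 22·5 + ½·9·5² = 222.5 m; v ends 67 m/s.
x(13) = 2 + Σ Δx = 232.5 m.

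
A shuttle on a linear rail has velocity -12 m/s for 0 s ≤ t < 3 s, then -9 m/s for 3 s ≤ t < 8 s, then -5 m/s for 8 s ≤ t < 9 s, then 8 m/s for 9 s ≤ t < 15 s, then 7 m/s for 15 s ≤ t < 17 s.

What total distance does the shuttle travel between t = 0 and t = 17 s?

148 m

Total distance travelled is ∫|v| dt — sum the magnitudes of each area piece.
0–3 s: |-12| × 3 = 36 m
3–8 s: |-9| × 5 = 45 m
8–9 s: |-5| × 1 = 5 m
9–15 s: |8| × 6 = 48 m
15–17 s: |7| × 2 = 14 m
Total distance = 148 m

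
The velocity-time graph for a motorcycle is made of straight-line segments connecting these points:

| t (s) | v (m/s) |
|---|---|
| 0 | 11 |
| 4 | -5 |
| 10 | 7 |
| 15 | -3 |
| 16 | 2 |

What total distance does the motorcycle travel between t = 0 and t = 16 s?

Distance (not displacement) is the total path length: add the absolute areas under v-t.
0–4 s: v = 0 at t = 2.75 s; triangle areas 15.125 + 3.125 = 18.25 m
4–10 s: v = 0 at t = 6.5 s; triangle areas 6.25 + 12.25 = 18.5 m
10–15 s: v = 0 at t = 13.5 s; triangle areas 12.25 + 2.25 = 14.5 m
15–16 s: v = 0 at t = 15.6 s; triangle areas 0.9 + 0.4 = 1.3 m
Total distance = 52.55 m

52.55 m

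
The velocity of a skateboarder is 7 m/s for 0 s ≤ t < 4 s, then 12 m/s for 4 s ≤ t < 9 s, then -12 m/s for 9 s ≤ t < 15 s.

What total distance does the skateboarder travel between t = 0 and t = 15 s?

160 m

Total distance travelled is ∫|v| dt — sum the magnitudes of each area piece.
0–4 s: |7| × 4 = 28 m
4–9 s: |12| × 5 = 60 m
9–15 s: |-12| × 6 = 72 m
Total distance = 160 m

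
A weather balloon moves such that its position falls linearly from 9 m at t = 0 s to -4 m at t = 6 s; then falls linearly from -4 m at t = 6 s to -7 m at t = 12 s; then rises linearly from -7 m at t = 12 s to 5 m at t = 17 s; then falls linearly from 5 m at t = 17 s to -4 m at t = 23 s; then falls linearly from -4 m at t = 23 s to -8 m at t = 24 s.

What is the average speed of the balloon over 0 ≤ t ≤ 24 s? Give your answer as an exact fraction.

41/24 m/s

Average speed = (total path length)/(elapsed time); on a piecewise-linear x-t graph the path length is Σ|Δx|.
0–6 s: |Δx| = |-4 − 9| = 13 m
6–12 s: |Δx| = |-7 − -4| = 3 m
12–17 s: |Δx| = |5 − -7| = 12 m
17–23 s: |Δx| = |-4 − 5| = 9 m
23–24 s: |Δx| = |-8 − -4| = 4 m
Total path = 41 m; average speed = 41/24 = 41/24 m/s.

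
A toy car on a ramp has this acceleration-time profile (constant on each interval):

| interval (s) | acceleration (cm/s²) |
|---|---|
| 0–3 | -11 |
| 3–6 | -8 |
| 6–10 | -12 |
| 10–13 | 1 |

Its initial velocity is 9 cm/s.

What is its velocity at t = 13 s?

-93 cm/s

Δv equals the area under the a-t graph; then v = v₀ + Δv.
0–3 s: -11 × 3 = -33 cm/s
3–6 s: -8 × 3 = -24 cm/s
6–10 s: -12 × 4 = -48 cm/s
10–13 s: 1 × 3 = 3 cm/s
Δv = -102 cm/s, so v(13) = 9 + (-102) = -93 cm/s.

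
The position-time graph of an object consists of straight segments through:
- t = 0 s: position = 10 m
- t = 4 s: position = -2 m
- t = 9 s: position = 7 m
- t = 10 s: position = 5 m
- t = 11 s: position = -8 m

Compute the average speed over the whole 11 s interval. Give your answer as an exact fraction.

Average speed = (total path length)/(elapsed time); on a piecewise-linear x-t graph the path length is Σ|Δx|.
0–4 s: |Δx| = |-2 − 10| = 12 m
4–9 s: |Δx| = |7 − -2| = 9 m
9–10 s: |Δx| = |5 − 7| = 2 m
10–11 s: |Δx| = |-8 − 5| = 13 m
Total path = 36 m; average speed = 36/11 = 36/11 m/s.

36/11 m/s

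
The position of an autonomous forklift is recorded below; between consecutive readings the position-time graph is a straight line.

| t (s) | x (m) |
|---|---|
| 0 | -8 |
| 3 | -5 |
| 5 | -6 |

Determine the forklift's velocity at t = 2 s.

Velocity is the slope of the x-t graph on 0–3 s: (-5 − -8)/(3 − 0) = 1 m/s.

1 m/s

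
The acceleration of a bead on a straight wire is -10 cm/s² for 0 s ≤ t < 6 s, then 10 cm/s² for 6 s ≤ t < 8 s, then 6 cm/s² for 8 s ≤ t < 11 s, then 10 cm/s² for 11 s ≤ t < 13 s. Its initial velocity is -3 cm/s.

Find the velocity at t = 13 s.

-5 cm/s

Δv equals the area under the a-t graph; then v = v₀ + Δv.
0–6 s: -10 × 6 = -60 cm/s
6–8 s: 10 × 2 = 20 cm/s
8–11 s: 6 × 3 = 18 cm/s
11–13 s: 10 × 2 = 20 cm/s
Δv = -2 cm/s, so v(13) = -3 + (-2) = -5 cm/s.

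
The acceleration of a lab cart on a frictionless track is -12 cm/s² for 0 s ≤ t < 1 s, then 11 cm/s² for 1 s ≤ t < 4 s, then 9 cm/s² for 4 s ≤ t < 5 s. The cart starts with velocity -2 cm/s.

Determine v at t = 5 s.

Δv equals the area under the a-t graph; then v = v₀ + Δv.
0–1 s: -12 × 1 = -12 cm/s
1–4 s: 11 × 3 = 33 cm/s
4–5 s: 9 × 1 = 9 cm/s
Δv = 30 cm/s, so v(5) = -2 + (30) = 28 cm/s.

28 cm/s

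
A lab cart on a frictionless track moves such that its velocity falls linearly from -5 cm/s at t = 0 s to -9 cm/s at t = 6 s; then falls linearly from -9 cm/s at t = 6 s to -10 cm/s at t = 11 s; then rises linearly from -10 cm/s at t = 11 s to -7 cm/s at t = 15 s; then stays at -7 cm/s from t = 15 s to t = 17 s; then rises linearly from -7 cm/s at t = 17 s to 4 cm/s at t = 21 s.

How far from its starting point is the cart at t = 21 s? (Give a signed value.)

-143.5 cm

Displacement is the signed area under the v-t curve.
0–6 s: ½(-5 + -9)(6) = -42 cm
6–11 s: ½(-9 + -10)(5) = -47.5 cm
11–15 s: ½(-10 + -7)(4) = -34 cm
15–17 s: -7 × 2 = -14 cm
17–21 s: ½(-7 + 4)(4) = -6 cm
Net displacement = -143.5 cm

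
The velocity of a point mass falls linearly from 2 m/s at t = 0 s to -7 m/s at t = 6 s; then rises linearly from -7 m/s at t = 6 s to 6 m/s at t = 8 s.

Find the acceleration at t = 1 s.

-1.5 m/s²

Acceleration is the slope of the v-t graph on 0–6 s: (-7 − 2)/(6 − 0) = -1.5 m/s².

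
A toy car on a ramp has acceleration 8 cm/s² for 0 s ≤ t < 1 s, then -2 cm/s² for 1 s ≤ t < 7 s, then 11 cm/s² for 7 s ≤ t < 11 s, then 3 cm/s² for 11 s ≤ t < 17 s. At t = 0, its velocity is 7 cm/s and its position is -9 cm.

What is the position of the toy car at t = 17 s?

492 cm

On each constant-a segment, Δv = aΔt and Δx = v₀Δt + ½aΔt²; chain segment to segment.
0–1 s: v starts 7 cm/s; Δx = 7·1 + ½·8·1² = 11 cm; v ends 15 cm/s.
1–7 s: v starts 15 cm/s; Δx = 15·6 + ½·-2·6² = 54 cm; v ends 3 cm/s.
7–11 s: v starts 3 cm/s; Δx = 3·4 + ½·11·4² = 100 cm; v ends 47 cm/s.
11–17 s: v starts 47 cm/s; Δx = 47·6 + ½·3·6² = 336 cm; v ends 65 cm/s.
x(17) = -9 + Σ Δx = 492 cm.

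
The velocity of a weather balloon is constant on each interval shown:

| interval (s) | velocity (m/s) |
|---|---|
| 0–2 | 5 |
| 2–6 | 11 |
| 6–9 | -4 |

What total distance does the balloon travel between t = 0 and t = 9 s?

66 m

Total distance travelled is ∫|v| dt — sum the magnitudes of each area piece.
0–2 s: |5| × 2 = 10 m
2–6 s: |11| × 4 = 44 m
6–9 s: |-4| × 3 = 12 m
Total distance = 66 m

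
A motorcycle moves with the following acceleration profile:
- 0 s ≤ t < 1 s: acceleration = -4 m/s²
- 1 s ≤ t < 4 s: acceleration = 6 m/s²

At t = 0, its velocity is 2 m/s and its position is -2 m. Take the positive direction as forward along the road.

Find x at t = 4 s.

On each constant-a segment, Δv = aΔt and Δx = v₀Δt + ½aΔt²; chain segment to segment.
0–1 s: v starts 2 m/s; Δx = 2·1 + ½·-4·1² = 0 m; v ends -2 m/s.
1–4 s: v starts -2 m/s; Δx = -2·3 + ½·6·3² = 21 m; v ends 16 m/s.
x(4) = -2 + Σ Δx = 19 m.

19 m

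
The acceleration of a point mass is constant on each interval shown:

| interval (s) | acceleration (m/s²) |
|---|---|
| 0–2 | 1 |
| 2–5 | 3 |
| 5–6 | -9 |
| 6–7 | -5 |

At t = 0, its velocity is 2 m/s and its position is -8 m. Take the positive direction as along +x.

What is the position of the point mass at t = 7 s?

On each constant-a segment, Δv = aΔt and Δx = v₀Δt + ½aΔt²; chain segment to segment.
0–2 s: v starts 2 m/s; Δx = 2·2 + ½·1·2² = 6 m; v ends 4 m/s.
2–5 s: v starts 4 m/s; Δx = 4·3 + ½·3·3² = 25.5 m; v ends 13 m/s.
5–6 s: v starts 13 m/s; Δx = 13·1 + ½·-9·1² = 8.5 m; v ends 4 m/s.
6–7 s: v starts 4 m/s; Δx = 4·1 + ½·-5·1² = 1.5 m; v ends -1 m/s.
x(7) = -8 + Σ Δx = 33.5 m.

33.5 m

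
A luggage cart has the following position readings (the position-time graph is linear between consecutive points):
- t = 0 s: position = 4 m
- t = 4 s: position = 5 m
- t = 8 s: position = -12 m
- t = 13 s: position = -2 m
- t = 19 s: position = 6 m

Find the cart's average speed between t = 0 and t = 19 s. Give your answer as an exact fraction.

36/19 m/s

Average speed = (total path length)/(elapsed time); on a piecewise-linear x-t graph the path length is Σ|Δx|.
0–4 s: |Δx| = |5 − 4| = 1 m
4–8 s: |Δx| = |-12 − 5| = 17 m
8–13 s: |Δx| = |-2 − -12| = 10 m
13–19 s: |Δx| = |6 − -2| = 8 m
Total path = 36 m; average speed = 36/19 = 36/19 m/s.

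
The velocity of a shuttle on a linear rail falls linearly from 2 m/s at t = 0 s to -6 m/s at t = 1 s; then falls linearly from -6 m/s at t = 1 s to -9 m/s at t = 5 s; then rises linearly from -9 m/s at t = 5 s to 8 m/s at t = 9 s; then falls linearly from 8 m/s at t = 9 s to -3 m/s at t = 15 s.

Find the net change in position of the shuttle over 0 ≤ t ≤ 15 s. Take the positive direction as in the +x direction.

-19 m

Net displacement equals the area under the velocity-time graph (areas below the axis count negative).
0–1 s: ½(2 + -6)(1) = -2 m
1–5 s: ½(-6 + -9)(4) = -30 m
5–9 s: ½(-9 + 8)(4) = -2 m
9–15 s: ½(8 + -3)(6) = 15 m
Net displacement = -19 m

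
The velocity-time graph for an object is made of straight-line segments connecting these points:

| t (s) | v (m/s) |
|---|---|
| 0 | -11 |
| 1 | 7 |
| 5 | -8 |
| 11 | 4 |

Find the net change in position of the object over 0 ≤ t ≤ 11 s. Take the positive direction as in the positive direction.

-16 m

Displacement is the signed area under the v-t curve.
0–1 s: ½(-11 + 7)(1) = -2 m
1–5 s: ½(7 + -8)(4) = -2 m
5–11 s: ½(-8 + 4)(6) = -12 m
Net displacement = -16 m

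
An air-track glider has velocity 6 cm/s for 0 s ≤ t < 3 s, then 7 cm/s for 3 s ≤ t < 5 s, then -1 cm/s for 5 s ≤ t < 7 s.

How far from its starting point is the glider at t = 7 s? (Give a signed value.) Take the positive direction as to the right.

Net displacement equals the area under the velocity-time graph (areas below the axis count negative).
0–3 s: 6 × 3 = 18 cm
3–5 s: 7 × 2 = 14 cm
5–7 s: -1 × 2 = -2 cm
Net displacement = 30 cm

30 cm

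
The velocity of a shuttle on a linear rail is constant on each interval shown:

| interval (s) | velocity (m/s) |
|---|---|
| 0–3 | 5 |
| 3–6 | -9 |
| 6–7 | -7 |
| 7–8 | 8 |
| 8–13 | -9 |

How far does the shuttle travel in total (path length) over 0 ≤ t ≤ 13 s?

Total distance travelled is ∫|v| dt — sum the magnitudes of each area piece.
0–3 s: |5| × 3 = 15 m
3–6 s: |-9| × 3 = 27 m
6–7 s: |-7| × 1 = 7 m
7–8 s: |8| × 1 = 8 m
8–13 s: |-9| × 5 = 45 m
Total distance = 102 m

102 m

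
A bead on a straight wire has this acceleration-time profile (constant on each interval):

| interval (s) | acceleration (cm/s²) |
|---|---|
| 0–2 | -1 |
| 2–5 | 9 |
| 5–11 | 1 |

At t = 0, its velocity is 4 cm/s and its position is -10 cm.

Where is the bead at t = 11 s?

234.5 cm

On each constant-a segment, Δv = aΔt and Δx = v₀Δt + ½aΔt²; chain segment to segment.
0–2 s: v starts 4 cm/s; Δx = 4·2 + ½·-1·2² = 6 cm; v ends 2 cm/s.
2–5 s: v starts 2 cm/s; Δx = 2·3 + ½·9·3² = 46.5 cm; v ends 29 cm/s.
5–11 s: v starts 29 cm/s; Δx = 29·6 + ½·1·6² = 192 cm; v ends 35 cm/s.
x(11) = -10 + Σ Δx = 234.5 cm.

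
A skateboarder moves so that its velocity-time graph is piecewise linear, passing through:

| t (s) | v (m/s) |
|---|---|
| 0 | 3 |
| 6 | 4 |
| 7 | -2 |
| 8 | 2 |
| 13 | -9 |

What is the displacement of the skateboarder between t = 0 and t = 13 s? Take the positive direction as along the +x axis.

4.5 m

Net displacement equals the area under the velocity-time graph (areas below the axis count negative).
0–6 s: ½(3 + 4)(6) = 21 m
6–7 s: ½(4 + -2)(1) = 1 m
7–8 s: ½(-2 + 2)(1) = 0 m
8–13 s: ½(2 + -9)(5) = -17.5 m
Net displacement = 4.5 m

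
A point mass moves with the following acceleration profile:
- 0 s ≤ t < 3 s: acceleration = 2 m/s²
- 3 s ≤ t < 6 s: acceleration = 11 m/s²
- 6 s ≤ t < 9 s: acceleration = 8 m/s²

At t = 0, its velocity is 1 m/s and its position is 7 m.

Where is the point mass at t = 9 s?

245.5 m

On each constant-a segment, Δv = aΔt and Δx = v₀Δt + ½aΔt²; chain segment to segment.
0–3 s: v starts 1 m/s; Δx = 1·3 + ½·2·3² = 12 m; v ends 7 m/s.
3–6 s: v starts 7 m/s; Δx = 7·3 + ½·11·3² = 70.5 m; v ends 40 m/s.
6–9 s: v starts 40 m/s; Δx = 40·3 + ½·8·3² = 156 m; v ends 64 m/s.
x(9) = 7 + Σ Δx = 245.5 m.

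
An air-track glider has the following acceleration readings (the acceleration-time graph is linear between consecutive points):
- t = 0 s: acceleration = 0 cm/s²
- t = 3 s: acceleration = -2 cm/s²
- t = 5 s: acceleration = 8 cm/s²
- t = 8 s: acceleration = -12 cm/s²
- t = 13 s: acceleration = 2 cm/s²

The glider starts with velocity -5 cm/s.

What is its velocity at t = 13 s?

-33 cm/s

Δv equals the area under the a-t graph; then v = v₀ + Δv.
0–3 s: ½(0 + -2)(3) = -3 cm/s
3–5 s: ½(-2 + 8)(2) = 6 cm/s
5–8 s: ½(8 + -12)(3) = -6 cm/s
8–13 s: ½(-12 + 2)(5) = -25 cm/s
Δv = -28 cm/s, so v(13) = -5 + (-28) = -33 cm/s.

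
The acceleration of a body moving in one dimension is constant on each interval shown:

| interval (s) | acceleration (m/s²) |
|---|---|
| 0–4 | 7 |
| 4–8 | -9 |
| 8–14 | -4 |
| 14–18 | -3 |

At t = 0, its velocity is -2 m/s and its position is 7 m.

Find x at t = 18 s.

-205 m

On each constant-a segment, Δv = aΔt and Δx = v₀Δt + ½aΔt²; chain segment to segment.
0–4 s: v starts -2 m/s; Δx = -2·4 + ½·7·4² = 48 m; v ends 26 m/s.
4–8 s: v starts 26 m/s; Δx = 26·4 + ½·-9·4² = 32 m; v ends -10 m/s.
8–14 s: v starts -10 m/s; Δx = -10·6 + ½·-4·6² = -132 m; v ends -34 m/s.
14–18 s: v starts -34 m/s; Δx = -34·4 + ½·-3·4² = -160 m; v ends -46 m/s.
x(18) = 7 + Σ Δx = -205 m.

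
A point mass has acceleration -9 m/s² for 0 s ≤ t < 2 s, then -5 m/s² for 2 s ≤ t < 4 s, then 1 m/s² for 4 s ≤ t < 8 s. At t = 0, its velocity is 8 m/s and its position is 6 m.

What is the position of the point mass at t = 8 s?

On each constant-a segment, Δv = aΔt and Δx = v₀Δt + ½aΔt²; chain segment to segment.
0–2 s: v starts 8 m/s; Δx = 8·2 + ½·-9·2² = -2 m; v ends -10 m/s.
2–4 s: v starts -10 m/s; Δx = -10·2 + ½·-5·2² = -30 m; v ends -20 m/s.
4–8 s: v starts -20 m/s; Δx = -20·4 + ½·1·4² = -72 m; v ends -16 m/s.
x(8) = 6 + Σ Δx = -98 m.

-98 m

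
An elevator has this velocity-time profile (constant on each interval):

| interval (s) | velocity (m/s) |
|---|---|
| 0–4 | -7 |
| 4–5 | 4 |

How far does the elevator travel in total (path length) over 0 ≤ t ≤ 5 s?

Distance (not displacement) is the total path length: add the absolute areas under v-t.
0–4 s: |-7| × 4 = 28 m
4–5 s: |4| × 1 = 4 m
Total distance = 32 m

32 m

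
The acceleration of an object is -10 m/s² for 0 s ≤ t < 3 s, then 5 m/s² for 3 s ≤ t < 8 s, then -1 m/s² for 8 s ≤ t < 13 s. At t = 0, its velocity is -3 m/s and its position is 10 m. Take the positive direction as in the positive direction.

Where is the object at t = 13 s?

On each constant-a segment, Δv = aΔt and Δx = v₀Δt + ½aΔt²; chain segment to segment.
0–3 s: v starts -3 m/s; Δx = -3·3 + ½·-10·3² = -54 m; v ends -33 m/s.
3–8 s: v starts -33 m/s; Δx = -33·5 + ½·5·5² = -102.5 m; v ends -8 m/s.
8–13 s: v starts -8 m/s; Δx = -8·5 + ½·-1·5² = -52.5 m; v ends -13 m/s.
x(13) = 10 + Σ Δx = -199 m.

-199 m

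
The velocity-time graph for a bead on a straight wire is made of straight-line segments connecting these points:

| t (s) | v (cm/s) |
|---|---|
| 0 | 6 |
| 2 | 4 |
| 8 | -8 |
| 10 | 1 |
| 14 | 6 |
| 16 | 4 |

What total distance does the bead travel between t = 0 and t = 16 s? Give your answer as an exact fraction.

Total distance travelled is ∫|v| dt — sum the magnitudes of each area piece.
0–2 s: |½(6 + 4)(2)| = 10 cm
2–8 s: v = 0 at t = 4 s; triangle areas 4 + 16 = 20 cm
8–10 s: v = 0 at t = 88/9 s; triangle areas 64/9 + 1/9 = 65/9 cm
10–14 s: |½(1 + 6)(4)| = 14 cm
14–16 s: |½(6 + 4)(2)| = 10 cm
Total distance = 551/9 cm

551/9 cm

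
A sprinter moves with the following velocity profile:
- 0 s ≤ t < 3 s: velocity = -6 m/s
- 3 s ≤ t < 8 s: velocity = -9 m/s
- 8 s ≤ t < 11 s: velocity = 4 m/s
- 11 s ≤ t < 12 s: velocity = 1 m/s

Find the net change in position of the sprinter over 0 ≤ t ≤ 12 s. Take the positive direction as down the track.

Net displacement equals the area under the velocity-time graph (areas below the axis count negative).
0–3 s: -6 × 3 = -18 m
3–8 s: -9 × 5 = -45 m
8–11 s: 4 × 3 = 12 m
11–12 s: 1 × 1 = 1 m
Net displacement = -50 m

-50 m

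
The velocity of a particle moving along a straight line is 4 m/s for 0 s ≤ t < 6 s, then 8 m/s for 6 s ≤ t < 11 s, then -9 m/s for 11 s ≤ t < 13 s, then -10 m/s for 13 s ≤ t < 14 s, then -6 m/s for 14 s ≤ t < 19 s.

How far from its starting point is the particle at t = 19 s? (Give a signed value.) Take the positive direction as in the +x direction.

6 m

Displacement is the signed area under the v-t curve.
0–6 s: 4 × 6 = 24 m
6–11 s: 8 × 5 = 40 m
11–13 s: -9 × 2 = -18 m
13–14 s: -10 × 1 = -10 m
14–19 s: -6 × 5 = -30 m
Net displacement = 6 m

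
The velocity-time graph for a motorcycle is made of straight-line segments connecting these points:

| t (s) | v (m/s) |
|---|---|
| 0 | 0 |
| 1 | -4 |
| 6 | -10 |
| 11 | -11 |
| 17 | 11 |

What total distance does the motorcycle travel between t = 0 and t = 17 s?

122.5 m

Total distance travelled is ∫|v| dt — sum the magnitudes of each area piece.
0–1 s: |½(0 + -4)(1)| = 2 m
1–6 s: |½(-4 + -10)(5)| = 35 m
6–11 s: |½(-10 + -11)(5)| = 52.5 m
11–17 s: v = 0 at t = 14 s; triangle areas 16.5 + 16.5 = 33 m
Total distance = 122.5 m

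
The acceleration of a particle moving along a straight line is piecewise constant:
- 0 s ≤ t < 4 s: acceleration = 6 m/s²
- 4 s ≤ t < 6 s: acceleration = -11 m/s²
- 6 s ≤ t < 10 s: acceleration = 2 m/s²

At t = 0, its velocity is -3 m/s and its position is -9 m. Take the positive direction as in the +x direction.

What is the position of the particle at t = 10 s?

59 m

On each constant-a segment, Δv = aΔt and Δx = v₀Δt + ½aΔt²; chain segment to segment.
0–4 s: v starts -3 m/s; Δx = -3·4 + ½·6·4² = 36 m; v ends 21 m/s.
4–6 s: v starts 21 m/s; Δx = 21·2 + ½·-11·2² = 20 m; v ends -1 m/s.
6–10 s: v starts -1 m/s; Δx = -1·4 + ½·2·4² = 12 m; v ends 7 m/s.
x(10) = -9 + Σ Δx = 59 m.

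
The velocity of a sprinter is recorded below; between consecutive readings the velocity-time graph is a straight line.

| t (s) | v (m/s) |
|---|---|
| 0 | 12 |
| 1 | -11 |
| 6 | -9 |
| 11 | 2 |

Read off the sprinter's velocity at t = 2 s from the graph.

-10.6 m/s

On 1–6 s the graph is linear from -11 to -9 m/s: v(2) = -11 + (-9 − -11)·(2 − 1)/(6 − 1) = -10.6 m/s.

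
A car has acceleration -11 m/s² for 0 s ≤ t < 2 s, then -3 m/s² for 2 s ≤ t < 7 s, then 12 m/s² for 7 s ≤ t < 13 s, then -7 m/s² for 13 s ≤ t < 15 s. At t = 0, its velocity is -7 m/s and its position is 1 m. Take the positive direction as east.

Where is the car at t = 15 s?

-223.5 m

On each constant-a segment, Δv = aΔt and Δx = v₀Δt + ½aΔt²; chain segment to segment.
0–2 s: v starts -7 m/s; Δx = -7·2 + ½·-11·2² = -36 m; v ends -29 m/s.
2–7 s: v starts -29 m/s; Δx = -29·5 + ½·-3·5² = -182.5 m; v ends -44 m/s.
7–13 s: v starts -44 m/s; Δx = -44·6 + ½·12·6² = -48 m; v ends 28 m/s.
13–15 s: v starts 28 m/s; Δx = 28·2 + ½·-7·2² = 42 m; v ends 14 m/s.
x(15) = 1 + Σ Δx = -223.5 m.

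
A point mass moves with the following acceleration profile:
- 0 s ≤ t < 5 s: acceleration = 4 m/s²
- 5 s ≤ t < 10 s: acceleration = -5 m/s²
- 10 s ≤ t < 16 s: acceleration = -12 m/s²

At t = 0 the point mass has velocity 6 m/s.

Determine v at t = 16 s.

Δv equals the area under the a-t graph; then v = v₀ + Δv.
0–5 s: 4 × 5 = 20 m/s
5–10 s: -5 × 5 = -25 m/s
10–16 s: -12 × 6 = -72 m/s
Δv = -77 m/s, so v(16) = 6 + (-77) = -71 m/s.

-71 m/s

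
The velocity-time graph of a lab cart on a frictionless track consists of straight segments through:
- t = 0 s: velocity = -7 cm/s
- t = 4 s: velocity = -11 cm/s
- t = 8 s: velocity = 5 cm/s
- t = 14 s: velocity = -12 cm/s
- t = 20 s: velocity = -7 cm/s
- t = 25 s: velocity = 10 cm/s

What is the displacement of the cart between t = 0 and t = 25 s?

-118.5 cm

Net displacement equals the area under the velocity-time graph (areas below the axis count negative).
0–4 s: ½(-7 + -11)(4) = -36 cm
4–8 s: ½(-11 + 5)(4) = -12 cm
8–14 s: ½(5 + -12)(6) = -21 cm
14–20 s: ½(-12 + -7)(6) = -57 cm
20–25 s: ½(-7 + 10)(5) = 7.5 cm
Net displacement = -118.5 cm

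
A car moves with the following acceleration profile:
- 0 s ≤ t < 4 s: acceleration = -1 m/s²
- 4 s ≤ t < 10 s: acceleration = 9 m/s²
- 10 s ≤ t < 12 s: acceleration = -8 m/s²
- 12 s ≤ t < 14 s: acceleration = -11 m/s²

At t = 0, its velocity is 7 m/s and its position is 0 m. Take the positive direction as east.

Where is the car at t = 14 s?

On each constant-a segment, Δv = aΔt and Δx = v₀Δt + ½aΔt²; chain segment to segment.
0–4 s: v starts 7 m/s; Δx = 7·4 + ½·-1·4² = 20 m; v ends 3 m/s.
4–10 s: v starts 3 m/s; Δx = 3·6 + ½·9·6² = 180 m; v ends 57 m/s.
10–12 s: v starts 57 m/s; Δx = 57·2 + ½·-8·2² = 98 m; v ends 41 m/s.
12–14 s: v starts 41 m/s; Δx = 41·2 + ½·-11·2² = 60 m; v ends 19 m/s.
x(14) = 0 + Σ Δx = 358 m.

358 m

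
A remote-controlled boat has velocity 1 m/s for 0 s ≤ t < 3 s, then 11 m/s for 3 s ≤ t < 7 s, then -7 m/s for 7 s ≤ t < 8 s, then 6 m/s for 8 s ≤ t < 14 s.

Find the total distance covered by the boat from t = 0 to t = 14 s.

Total distance travelled is ∫|v| dt — sum the magnitudes of each area piece.
0–3 s: |1| × 3 = 3 m
3–7 s: |11| × 4 = 44 m
7–8 s: |-7| × 1 = 7 m
8–14 s: |6| × 6 = 36 m
Total distance = 90 m

90 m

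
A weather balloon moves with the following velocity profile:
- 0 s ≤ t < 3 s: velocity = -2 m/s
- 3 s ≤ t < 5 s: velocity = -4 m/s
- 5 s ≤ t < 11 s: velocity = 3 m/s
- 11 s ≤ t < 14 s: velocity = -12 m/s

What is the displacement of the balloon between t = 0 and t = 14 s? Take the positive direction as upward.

-32 m

Net displacement equals the area under the velocity-time graph (areas below the axis count negative).
0–3 s: -2 × 3 = -6 m
3–5 s: -4 × 2 = -8 m
5–11 s: 3 × 6 = 18 m
11–14 s: -12 × 3 = -36 m
Net displacement = -32 m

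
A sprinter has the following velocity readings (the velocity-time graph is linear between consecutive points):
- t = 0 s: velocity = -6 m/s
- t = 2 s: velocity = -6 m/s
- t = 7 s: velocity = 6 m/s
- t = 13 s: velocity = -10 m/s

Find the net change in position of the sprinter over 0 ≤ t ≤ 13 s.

-24 m

Net displacement equals the area under the velocity-time graph (areas below the axis count negative).
0–2 s: -6 × 2 = -12 m
2–7 s: ½(-6 + 6)(5) = 0 m
7–13 s: ½(6 + -10)(6) = -12 m
Net displacement = -24 m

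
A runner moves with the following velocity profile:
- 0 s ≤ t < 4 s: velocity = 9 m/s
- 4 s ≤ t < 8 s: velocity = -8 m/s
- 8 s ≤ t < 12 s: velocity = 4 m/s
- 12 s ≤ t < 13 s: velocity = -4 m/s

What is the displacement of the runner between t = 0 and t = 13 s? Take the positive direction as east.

16 m

Net displacement equals the area under the velocity-time graph (areas below the axis count negative).
0–4 s: 9 × 4 = 36 m
4–8 s: -8 × 4 = -32 m
8–12 s: 4 × 4 = 16 m
12–13 s: -4 × 1 = -4 m
Net displacement = 16 m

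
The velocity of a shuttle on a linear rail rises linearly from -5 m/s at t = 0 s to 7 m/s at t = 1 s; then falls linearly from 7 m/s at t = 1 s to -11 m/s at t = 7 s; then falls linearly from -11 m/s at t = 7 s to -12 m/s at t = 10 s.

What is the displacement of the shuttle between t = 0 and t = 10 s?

Net displacement equals the area under the velocity-time graph (areas below the axis count negative).
0–1 s: ½(-5 + 7)(1) = 1 m
1–7 s: ½(7 + -11)(6) = -12 m
7–10 s: ½(-11 + -12)(3) = -34.5 m
Net displacement = -45.5 m

-45.5 m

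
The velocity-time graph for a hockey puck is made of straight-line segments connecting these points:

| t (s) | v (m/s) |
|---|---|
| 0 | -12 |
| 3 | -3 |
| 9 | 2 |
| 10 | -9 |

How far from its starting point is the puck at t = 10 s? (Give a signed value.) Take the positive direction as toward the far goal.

-29 m

Net displacement equals the area under the velocity-time graph (areas below the axis count negative).
0–3 s: ½(-12 + -3)(3) = -22.5 m
3–9 s: ½(-3 + 2)(6) = -3 m
9–10 s: ½(2 + -9)(1) = -3.5 m
Net displacement = -29 m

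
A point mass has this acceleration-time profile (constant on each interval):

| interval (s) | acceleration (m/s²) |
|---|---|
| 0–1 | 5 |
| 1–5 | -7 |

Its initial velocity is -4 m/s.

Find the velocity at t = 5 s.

-27 m/s

Δv equals the area under the a-t graph; then v = v₀ + Δv.
0–1 s: 5 × 1 = 5 m/s
1–5 s: -7 × 4 = -28 m/s
Δv = -23 m/s, so v(5) = -4 + (-23) = -27 m/s.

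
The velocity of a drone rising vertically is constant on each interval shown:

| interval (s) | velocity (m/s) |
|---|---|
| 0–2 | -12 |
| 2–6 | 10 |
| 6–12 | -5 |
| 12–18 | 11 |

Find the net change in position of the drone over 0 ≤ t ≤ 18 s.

Displacement is the signed area under the v-t curve.
0–2 s: -12 × 2 = -24 m
2–6 s: 10 × 4 = 40 m
6–12 s: -5 × 6 = -30 m
12–18 s: 11 × 6 = 66 m
Net displacement = 52 m

52 m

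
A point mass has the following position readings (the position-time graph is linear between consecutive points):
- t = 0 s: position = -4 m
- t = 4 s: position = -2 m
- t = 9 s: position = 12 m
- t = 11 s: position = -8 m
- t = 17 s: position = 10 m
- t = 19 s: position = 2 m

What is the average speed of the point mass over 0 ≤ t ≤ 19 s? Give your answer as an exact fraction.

Average speed = (total path length)/(elapsed time); on a piecewise-linear x-t graph the path length is Σ|Δx|.
0–4 s: |Δx| = |-2 − -4| = 2 m
4–9 s: |Δx| = |12 − -2| = 14 m
9–11 s: |Δx| = |-8 − 12| = 20 m
11–17 s: |Δx| = |10 − -8| = 18 m
17–19 s: |Δx| = |2 − 10| = 8 m
Total path = 62 m; average speed = 62/19 = 62/19 m/s.

62/19 m/s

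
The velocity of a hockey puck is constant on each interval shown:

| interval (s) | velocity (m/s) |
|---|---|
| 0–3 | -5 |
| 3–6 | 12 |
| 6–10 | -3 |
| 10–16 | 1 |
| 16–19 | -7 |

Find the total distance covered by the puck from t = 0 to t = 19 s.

90 m

Distance (not displacement) is the total path length: add the absolute areas under v-t.
0–3 s: |-5| × 3 = 15 m
3–6 s: |12| × 3 = 36 m
6–10 s: |-3| × 4 = 12 m
10–16 s: |1| × 6 = 6 m
16–19 s: |-7| × 3 = 21 m
Total distance = 90 m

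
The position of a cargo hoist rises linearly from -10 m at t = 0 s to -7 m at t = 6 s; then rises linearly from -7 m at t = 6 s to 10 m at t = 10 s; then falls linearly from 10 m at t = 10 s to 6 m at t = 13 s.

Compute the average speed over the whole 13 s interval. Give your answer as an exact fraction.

Average speed = (total path length)/(elapsed time); on a piecewise-linear x-t graph the path length is Σ|Δx|.
0–6 s: |Δx| = |-7 − -10| = 3 m
6–10 s: |Δx| = |10 − -7| = 17 m
10–13 s: |Δx| = |6 − 10| = 4 m
Total path = 24 m; average speed = 24/13 = 24/13 m/s.

24/13 m/s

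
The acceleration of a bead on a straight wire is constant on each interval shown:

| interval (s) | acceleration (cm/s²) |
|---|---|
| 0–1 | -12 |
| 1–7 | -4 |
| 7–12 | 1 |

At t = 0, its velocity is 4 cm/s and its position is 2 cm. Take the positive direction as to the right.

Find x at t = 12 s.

On each constant-a segment, Δv = aΔt and Δx = v₀Δt + ½aΔt²; chain segment to segment.
0–1 s: v starts 4 cm/s; Δx = 4·1 + ½·-12·1² = -2 cm; v ends -8 cm/s.
1–7 s: v starts -8 cm/s; Δx = -8·6 + ½·-4·6² = -120 cm; v ends -32 cm/s.
7–12 s: v starts -32 cm/s; Δx = -32·5 + ½·1·5² = -147.5 cm; v ends -27 cm/s.
x(12) = 2 + Σ Δx = -267.5 cm.

-267.5 cm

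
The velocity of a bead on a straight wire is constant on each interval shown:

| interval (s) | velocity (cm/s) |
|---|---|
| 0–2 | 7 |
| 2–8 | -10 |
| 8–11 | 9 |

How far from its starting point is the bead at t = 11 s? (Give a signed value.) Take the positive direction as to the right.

Net displacement equals the area under the velocity-time graph (areas below the axis count negative).
0–2 s: 7 × 2 = 14 cm
2–8 s: -10 × 6 = -60 cm
8–11 s: 9 × 3 = 27 cm
Net displacement = -19 cm

-19 cm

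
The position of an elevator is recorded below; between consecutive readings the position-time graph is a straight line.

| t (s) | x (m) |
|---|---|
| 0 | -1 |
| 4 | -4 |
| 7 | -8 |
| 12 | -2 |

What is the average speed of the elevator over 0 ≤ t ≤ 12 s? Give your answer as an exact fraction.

13/12 m/s

Average speed = (total path length)/(elapsed time); on a piecewise-linear x-t graph the path length is Σ|Δx|.
0–4 s: |Δx| = |-4 − -1| = 3 m
4–7 s: |Δx| = |-8 − -4| = 4 m
7–12 s: |Δx| = |-2 − -8| = 6 m
Total path = 13 m; average speed = 13/12 = 13/12 m/s.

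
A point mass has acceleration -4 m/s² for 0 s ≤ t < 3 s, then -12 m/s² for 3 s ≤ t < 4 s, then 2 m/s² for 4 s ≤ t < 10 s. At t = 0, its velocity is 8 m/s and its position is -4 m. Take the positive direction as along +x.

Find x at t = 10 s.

On each constant-a segment, Δv = aΔt and Δx = v₀Δt + ½aΔt²; chain segment to segment.
0–3 s: v starts 8 m/s; Δx = 8·3 + ½·-4·3² = 6 m; v ends -4 m/s.
3–4 s: v starts -4 m/s; Δx = -4·1 + ½·-12·1² = -10 m; v ends -16 m/s.
4–10 s: v starts -16 m/s; Δx = -16·6 + ½·2·6² = -60 m; v ends -4 m/s.
x(10) = -4 + Σ Δx = -68 m.

-68 m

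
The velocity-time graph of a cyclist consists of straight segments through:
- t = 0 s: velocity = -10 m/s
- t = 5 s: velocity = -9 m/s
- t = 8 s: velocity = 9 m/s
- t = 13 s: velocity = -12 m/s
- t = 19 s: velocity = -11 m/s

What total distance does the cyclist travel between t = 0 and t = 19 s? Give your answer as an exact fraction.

Total distance travelled is ∫|v| dt — sum the magnitudes of each area piece.
0–5 s: |½(-10 + -9)(5)| = 47.5 m
5–8 s: v = 0 at t = 6.5 s; triangle areas 6.75 + 6.75 = 13.5 m
8–13 s: v = 0 at t = 71/7 s; triangle areas 135/14 + 120/7 = 375/14 m
13–19 s: |½(-12 + -11)(6)| = 69 m
Total distance = 2195/14 m

2195/14 m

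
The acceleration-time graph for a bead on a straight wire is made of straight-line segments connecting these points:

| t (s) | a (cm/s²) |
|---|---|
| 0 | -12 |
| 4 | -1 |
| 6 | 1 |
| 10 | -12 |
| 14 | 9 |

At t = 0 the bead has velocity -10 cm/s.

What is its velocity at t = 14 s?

Δv equals the area under the a-t graph; then v = v₀ + Δv.
0–4 s: ½(-12 + -1)(4) = -26 cm/s
4–6 s: ½(-1 + 1)(2) = 0 cm/s
6–10 s: ½(1 + -12)(4) = -22 cm/s
10–14 s: ½(-12 + 9)(4) = -6 cm/s
Δv = -54 cm/s, so v(14) = -10 + (-54) = -64 cm/s.

-64 cm/s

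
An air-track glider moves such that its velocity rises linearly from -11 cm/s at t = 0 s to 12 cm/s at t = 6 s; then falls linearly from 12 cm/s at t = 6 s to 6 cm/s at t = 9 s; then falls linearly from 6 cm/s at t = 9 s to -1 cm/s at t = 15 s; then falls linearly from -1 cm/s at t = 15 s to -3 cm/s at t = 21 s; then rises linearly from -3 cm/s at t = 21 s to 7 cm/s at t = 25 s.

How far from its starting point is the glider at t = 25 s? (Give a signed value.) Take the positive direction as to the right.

Displacement is the signed area under the v-t curve.
0–6 s: ½(-11 + 12)(6) = 3 cm
6–9 s: ½(12 + 6)(3) = 27 cm
9–15 s: ½(6 + -1)(6) = 15 cm
15–21 s: ½(-1 + -3)(6) = -12 cm
21–25 s: ½(-3 + 7)(4) = 8 cm
Net displacement = 41 cm

41 cm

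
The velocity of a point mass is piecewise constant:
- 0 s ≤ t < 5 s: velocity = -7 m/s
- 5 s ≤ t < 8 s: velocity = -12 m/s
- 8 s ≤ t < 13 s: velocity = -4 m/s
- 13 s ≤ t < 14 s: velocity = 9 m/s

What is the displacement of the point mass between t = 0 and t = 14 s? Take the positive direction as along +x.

-82 m

Net displacement equals the area under the velocity-time graph (areas below the axis count negative).
0–5 s: -7 × 5 = -35 m
5–8 s: -12 × 3 = -36 m
8–13 s: -4 × 5 = -20 m
13–14 s: 9 × 1 = 9 m
Net displacement = -82 m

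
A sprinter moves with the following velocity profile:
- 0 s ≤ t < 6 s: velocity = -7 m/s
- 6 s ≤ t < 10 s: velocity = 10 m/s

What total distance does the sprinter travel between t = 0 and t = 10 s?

Distance (not displacement) is the total path length: add the absolute areas under v-t.
0–6 s: |-7| × 6 = 42 m
6–10 s: |10| × 4 = 40 m
Total distance = 82 m

82 m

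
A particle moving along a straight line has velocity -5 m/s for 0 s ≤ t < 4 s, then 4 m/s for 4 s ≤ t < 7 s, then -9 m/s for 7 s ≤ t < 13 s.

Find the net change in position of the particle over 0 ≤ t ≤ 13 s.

Net displacement equals the area under the velocity-time graph (areas below the axis count negative).
0–4 s: -5 × 4 = -20 m
4–7 s: 4 × 3 = 12 m
7–13 s: -9 × 6 = -54 m
Net displacement = -62 m

-62 m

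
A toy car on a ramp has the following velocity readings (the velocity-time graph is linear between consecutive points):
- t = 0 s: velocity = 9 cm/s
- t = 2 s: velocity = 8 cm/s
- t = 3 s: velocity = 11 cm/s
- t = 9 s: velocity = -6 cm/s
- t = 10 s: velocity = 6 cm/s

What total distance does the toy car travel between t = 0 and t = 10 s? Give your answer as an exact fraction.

1945/34 cm

Distance (not displacement) is the total path length: add the absolute areas under v-t.
0–2 s: |½(9 + 8)(2)| = 17 cm
2–3 s: |½(8 + 11)(1)| = 9.5 cm
3–9 s: v = 0 at t = 117/17 s; triangle areas 363/17 + 108/17 = 471/17 cm
9–10 s: v = 0 at t = 9.5 s; triangle areas 1.5 + 1.5 = 3 cm
Total distance = 1945/34 cm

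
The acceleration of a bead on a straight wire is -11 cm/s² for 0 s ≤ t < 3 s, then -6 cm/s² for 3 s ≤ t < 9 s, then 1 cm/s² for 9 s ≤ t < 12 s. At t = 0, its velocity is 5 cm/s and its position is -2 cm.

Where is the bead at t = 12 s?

-500 cm

On each constant-a segment, Δv = aΔt and Δx = v₀Δt + ½aΔt²; chain segment to segment.
0–3 s: v starts 5 cm/s; Δx = 5·3 + ½·-11·3² = -34.5 cm; v ends -28 cm/s.
3–9 s: v starts -28 cm/s; Δx = -28·6 + ½·-6·6² = -276 cm; v ends -64 cm/s.
9–12 s: v starts -64 cm/s; Δx = -64·3 + ½·1·3² = -187.5 cm; v ends -61 cm/s.
x(12) = -2 + Σ Δx = -500 cm.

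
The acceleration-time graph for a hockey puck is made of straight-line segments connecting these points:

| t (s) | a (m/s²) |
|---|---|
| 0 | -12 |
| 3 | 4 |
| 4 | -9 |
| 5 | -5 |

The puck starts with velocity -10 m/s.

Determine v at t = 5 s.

Δv equals the area under the a-t graph; then v = v₀ + Δv.
0–3 s: ½(-12 + 4)(3) = -12 m/s
3–4 s: ½(4 + -9)(1) = -2.5 m/s
4–5 s: ½(-9 + -5)(1) = -7 m/s
Δv = -21.5 m/s, so v(5) = -10 + (-21.5) = -31.5 m/s.

-31.5 m/s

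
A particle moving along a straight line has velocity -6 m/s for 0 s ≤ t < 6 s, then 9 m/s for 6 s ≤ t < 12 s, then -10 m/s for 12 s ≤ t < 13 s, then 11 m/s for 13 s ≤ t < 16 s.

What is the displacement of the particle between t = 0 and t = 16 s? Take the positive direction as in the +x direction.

Net displacement equals the area under the velocity-time graph (areas below the axis count negative).
0–6 s: -6 × 6 = -36 m
6–12 s: 9 × 6 = 54 m
12–13 s: -10 × 1 = -10 m
13–16 s: 11 × 3 = 33 m
Net displacement = 41 m

41 m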